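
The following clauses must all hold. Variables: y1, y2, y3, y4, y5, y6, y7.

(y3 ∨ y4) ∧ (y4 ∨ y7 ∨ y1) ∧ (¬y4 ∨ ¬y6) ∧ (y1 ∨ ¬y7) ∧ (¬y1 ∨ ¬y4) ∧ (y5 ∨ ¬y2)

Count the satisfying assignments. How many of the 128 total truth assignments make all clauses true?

18

Case analysis on y4 and y1:
  y4=T, y1=T: a clause becomes empty — 0.
  y4=T, y1=F: y3 free; 3 ways for (y2,y5,y6,y7) × 2^1 = 6.
  y4=F, y1=T: y6, y7 free; 3 ways for (y2,y3,y5) × 2^2 = 12.
  y4=F, y1=F: a clause becomes empty — 0.
Total: 0 + 6 + 12 + 0 = 18.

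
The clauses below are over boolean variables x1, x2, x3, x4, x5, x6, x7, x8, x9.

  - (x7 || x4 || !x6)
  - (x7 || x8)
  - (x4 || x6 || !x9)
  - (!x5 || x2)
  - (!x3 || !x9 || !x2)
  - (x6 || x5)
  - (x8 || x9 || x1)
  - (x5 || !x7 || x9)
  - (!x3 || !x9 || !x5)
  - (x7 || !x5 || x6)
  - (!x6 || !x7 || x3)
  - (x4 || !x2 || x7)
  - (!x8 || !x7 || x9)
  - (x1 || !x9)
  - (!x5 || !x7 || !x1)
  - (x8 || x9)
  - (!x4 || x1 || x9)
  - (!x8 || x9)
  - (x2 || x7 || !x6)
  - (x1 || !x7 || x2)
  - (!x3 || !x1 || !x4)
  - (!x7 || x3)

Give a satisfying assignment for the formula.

x1=True, x2=True, x3=False, x4=True, x5=True, x6=True, x7=False, x8=True, x9=True

Check each clause:
  1. (x4 || x7 || !x6) — x4 is true.
  2. (x8 || x7) — x8 is true.
  3. (!x9 || x6 || x4) — x4 is true.
  4. (x2 || !x5) — x2 is true.
  5. (!x2 || !x3 || !x9) — !x3 is true.
  6. (x5 || x6) — x5 is true.
  7. (x9 || x1 || x8) — x8 is true.
  8. (!x7 || x9 || x5) — x9 is true.
  9. (!x9 || !x5 || !x3) — !x3 is true.
  10. (!x5 || x6 || x7) — x6 is true.
  11. (!x6 || !x7 || x3) — !x7 is true.
  12. (x7 || x4 || !x2) — x4 is true.
  13. (!x7 || x9 || !x8) — !x7 is true.
  14. (!x9 || x1) — x1 is true.
  15. (!x5 || !x7 || !x1) — !x7 is true.
  16. (x9 || x8) — x8 is true.
  17. (x1 || !x4 || x9) — x9 is true.
  18. (!x8 || x9) — x9 is true.
  19. (x2 || x7 || !x6) — x2 is true.
  20. (!x7 || x1 || x2) — x1 is true.
  21. (!x3 || !x1 || !x4) — !x3 is true.
  22. (x3 || !x7) — !x7 is true.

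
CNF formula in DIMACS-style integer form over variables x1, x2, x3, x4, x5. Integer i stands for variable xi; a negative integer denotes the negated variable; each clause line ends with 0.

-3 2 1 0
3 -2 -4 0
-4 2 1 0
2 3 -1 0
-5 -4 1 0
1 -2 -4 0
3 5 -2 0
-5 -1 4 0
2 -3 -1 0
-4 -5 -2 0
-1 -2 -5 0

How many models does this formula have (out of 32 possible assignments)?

Case analysis on x2 and x1:
  x2=T, x1=T: remaining (x3,x4,x5) ∈ {(T,F,F); (T,T,F)} — 2.
  x2=T, x1=F: remaining (x3,x4,x5) ∈ {(F,F,T); (T,F,F); (T,F,T)} — 3.
  x2=F, x1=T: a clause becomes empty — 0.
  x2=F, x1=F: remaining (x3,x4,x5) ∈ {(F,F,F); (F,F,T)} — 2.
Total: 2 + 3 + 0 + 2 = 7.

7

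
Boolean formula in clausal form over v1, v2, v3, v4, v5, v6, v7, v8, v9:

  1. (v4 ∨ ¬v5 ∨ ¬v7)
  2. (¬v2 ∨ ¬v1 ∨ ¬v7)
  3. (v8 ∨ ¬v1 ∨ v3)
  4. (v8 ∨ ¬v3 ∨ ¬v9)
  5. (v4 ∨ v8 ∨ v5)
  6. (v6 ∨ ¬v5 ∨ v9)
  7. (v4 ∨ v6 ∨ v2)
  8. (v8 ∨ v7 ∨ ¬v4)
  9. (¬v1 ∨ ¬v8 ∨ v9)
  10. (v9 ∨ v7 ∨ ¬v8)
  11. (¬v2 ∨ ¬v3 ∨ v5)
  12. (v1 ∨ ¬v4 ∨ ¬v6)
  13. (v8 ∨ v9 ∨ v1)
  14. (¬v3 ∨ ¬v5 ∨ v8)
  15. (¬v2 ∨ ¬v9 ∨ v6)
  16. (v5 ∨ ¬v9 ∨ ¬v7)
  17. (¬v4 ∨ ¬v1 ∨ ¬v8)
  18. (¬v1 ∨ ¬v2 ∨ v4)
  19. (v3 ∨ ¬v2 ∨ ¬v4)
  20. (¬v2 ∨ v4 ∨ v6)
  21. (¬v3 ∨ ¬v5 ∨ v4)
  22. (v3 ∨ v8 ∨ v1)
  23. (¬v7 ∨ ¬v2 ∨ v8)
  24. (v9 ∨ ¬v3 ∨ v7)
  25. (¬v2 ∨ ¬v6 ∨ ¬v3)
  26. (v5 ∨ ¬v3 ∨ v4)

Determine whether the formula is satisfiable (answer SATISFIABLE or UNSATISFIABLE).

SATISFIABLE

Try v1 = False.
For the remaining variables, v2 = False, v3 = False, v4 = True, v5 = True, v6 = False, v7 = True, v8 = True, v9 = True works.
So v1=False  v2=False  v3=False  v4=True  v5=True  v6=False  v7=True  v8=True  v9=True is a satisfying assignment.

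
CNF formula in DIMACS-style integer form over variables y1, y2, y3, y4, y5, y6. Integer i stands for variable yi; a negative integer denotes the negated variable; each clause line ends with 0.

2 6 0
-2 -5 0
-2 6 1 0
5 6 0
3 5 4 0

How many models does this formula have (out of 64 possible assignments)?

20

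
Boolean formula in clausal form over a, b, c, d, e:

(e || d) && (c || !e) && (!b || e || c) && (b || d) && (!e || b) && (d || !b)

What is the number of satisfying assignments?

Case analysis on b and e:
  b=T, e=T: remaining (a,c,d) ∈ {(F,T,T); (T,T,T)} — 2.
  b=T, e=F: remaining (a,c,d) ∈ {(F,T,T); (T,T,T)} — 2.
  b=F, e=T: a clause becomes empty — 0.
  b=F, e=F: remaining (a,c,d) ∈ {(F,F,T); (F,T,T); (T,F,T); (T,T,T)} — 4.
Total: 2 + 2 + 0 + 4 = 8.

8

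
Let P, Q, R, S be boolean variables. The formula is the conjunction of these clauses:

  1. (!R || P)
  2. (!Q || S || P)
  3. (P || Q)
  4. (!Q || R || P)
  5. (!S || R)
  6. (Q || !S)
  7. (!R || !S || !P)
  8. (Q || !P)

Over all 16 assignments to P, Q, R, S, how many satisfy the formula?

The models are:
  P=1 Q=1 R=0 S=0
  P=1 Q=1 R=1 S=0
Count: 2.

2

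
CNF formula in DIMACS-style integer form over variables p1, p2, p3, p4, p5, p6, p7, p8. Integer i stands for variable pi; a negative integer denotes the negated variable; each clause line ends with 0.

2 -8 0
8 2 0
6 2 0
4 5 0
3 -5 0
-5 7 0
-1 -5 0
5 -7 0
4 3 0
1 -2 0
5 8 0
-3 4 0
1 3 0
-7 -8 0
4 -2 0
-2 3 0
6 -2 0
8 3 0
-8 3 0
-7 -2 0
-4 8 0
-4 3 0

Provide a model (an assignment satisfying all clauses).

p1 = T, p2 = T, p3 = T, p4 = T, p5 = F, p6 = T, p7 = F, p8 = T

Check each clause:
  1. (p2 OR NOT p8) — p2 is true.
  2. (p8 OR p2) — p8 is true.
  3. (p2 OR p6) — p2 is true.
  4. (p5 OR p4) — p4 is true.
  5. (NOT p5 OR p3) — p3 is true.
  6. (NOT p5 OR p7) — NOT p5 is true.
  7. (NOT p5 OR NOT p1) — NOT p5 is true.
  8. (p5 OR NOT p7) — NOT p7 is true.
  9. (p3 OR p4) — p3 is true.
  10. (p1 OR NOT p2) — p1 is true.
  11. (p8 OR p5) — p8 is true.
  12. (p4 OR NOT p3) — p4 is true.
  13. (p3 OR p1) — p1 is true.
  14. (NOT p7 OR NOT p8) — NOT p7 is true.
  15. (NOT p2 OR p4) — p4 is true.
  16. (p3 OR NOT p2) — p3 is true.
  17. (NOT p2 OR p6) — p6 is true.
  18. (p8 OR p3) — p8 is true.
  19. (p3 OR NOT p8) — p3 is true.
  20. (NOT p2 OR NOT p7) — NOT p7 is true.
  21. (NOT p4 OR p8) — p8 is true.
  22. (NOT p4 OR p3) — p3 is true.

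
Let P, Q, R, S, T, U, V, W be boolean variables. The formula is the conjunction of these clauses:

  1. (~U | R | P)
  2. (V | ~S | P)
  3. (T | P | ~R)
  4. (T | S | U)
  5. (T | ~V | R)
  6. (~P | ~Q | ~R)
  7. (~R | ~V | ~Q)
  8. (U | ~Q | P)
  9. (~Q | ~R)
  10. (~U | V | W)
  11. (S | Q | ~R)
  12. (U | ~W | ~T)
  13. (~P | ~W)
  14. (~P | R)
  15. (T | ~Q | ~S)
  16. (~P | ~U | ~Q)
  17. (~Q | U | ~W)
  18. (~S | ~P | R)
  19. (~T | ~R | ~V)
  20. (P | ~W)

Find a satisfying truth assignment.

P=1, Q=0, R=1, S=1, T=1, U=0, V=0, W=0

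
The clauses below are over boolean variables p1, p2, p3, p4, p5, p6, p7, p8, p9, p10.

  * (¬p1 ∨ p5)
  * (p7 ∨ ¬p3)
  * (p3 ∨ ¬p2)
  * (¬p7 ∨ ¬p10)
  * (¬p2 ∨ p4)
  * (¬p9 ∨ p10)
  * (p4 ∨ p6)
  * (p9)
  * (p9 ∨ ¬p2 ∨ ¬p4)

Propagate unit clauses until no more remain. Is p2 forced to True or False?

False

(p9) stands alone — p9 = True.
In (p10 ∨ ¬p9), ¬p9 is now false; p10 must hold, so p10 = True.
From (¬p7 ∨ ¬p10) and p10 = True: p7 = False.
From (p7 ∨ ¬p3) and p7 = False: p3 = False.
(¬p2 ∨ p3) with p3 = False leaves only ¬p2, so p2 = False.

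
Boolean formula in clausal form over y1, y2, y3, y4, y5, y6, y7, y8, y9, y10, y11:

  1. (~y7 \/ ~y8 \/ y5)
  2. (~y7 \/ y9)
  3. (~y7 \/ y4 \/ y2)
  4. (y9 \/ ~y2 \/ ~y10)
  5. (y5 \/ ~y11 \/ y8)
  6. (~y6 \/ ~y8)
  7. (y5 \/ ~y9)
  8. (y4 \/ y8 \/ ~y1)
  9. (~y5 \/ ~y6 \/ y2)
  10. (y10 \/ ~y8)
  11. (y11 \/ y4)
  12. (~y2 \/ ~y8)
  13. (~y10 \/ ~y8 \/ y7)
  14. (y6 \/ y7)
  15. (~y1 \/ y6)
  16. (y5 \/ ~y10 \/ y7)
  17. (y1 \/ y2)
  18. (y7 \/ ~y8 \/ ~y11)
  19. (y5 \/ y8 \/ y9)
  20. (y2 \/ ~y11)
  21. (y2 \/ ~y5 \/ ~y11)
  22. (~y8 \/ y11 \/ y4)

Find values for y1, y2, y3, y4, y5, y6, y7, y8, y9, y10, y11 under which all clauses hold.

y4 occurs only positively in the remaining clauses — set y4 = True.
Branch on y1: take y1 = False.
  then y2 is forced to True.
  then y8 is forced to False.
Try y5 = True.
Try y6 = False.
  then y7 is forced to True.
  then y9 is forced to True.
y3, y10, y11 are now unconstrained; take y3 = False, y10 = True, y11 = True.
Every clause has at least one true literal under this assignment.

y1 = F, y2 = T, y3 = F, y4 = T, y5 = T, y6 = F, y7 = T, y8 = F, y9 = T, y10 = T, y11 = T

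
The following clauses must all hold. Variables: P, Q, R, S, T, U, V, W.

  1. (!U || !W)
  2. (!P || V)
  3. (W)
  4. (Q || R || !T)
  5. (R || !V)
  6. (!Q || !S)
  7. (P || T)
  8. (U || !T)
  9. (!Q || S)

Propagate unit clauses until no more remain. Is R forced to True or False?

True

(W) stands alone — W = True.
From (!U || !W) and W = True: U = False.
(U || !T) with U = False leaves only !T, so T = False.
(T || P) with T = False leaves only P, so P = True.
(V || !P): since P = True, the clause reduces to (V). V = True.
(R || !V) with V = True leaves only R, so R = True.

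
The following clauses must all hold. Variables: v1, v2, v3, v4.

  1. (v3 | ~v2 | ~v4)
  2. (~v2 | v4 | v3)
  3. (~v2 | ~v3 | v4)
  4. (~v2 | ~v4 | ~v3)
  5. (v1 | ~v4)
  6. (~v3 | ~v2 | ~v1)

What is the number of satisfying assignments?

Satisfying assignments:
  v1=0 v2=0 v3=0 v4=0
  v1=0 v2=0 v3=1 v4=0
  v1=1 v2=0 v3=0 v4=0
  v1=1 v2=0 v3=0 v4=1
  v1=1 v2=0 v3=1 v4=0
  v1=1 v2=0 v3=1 v4=1
Count: 6.

6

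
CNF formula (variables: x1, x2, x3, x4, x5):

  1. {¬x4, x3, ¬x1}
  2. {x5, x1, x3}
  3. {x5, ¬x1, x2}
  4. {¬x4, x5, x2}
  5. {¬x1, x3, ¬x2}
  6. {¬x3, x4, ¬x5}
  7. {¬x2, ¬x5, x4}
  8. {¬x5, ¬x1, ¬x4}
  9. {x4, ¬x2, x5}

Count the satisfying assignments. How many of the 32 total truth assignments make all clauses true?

Split on x5, then x4.
  x5=T, x4=T: remaining (x1,x2,x3) ∈ {(F,F,F); (F,F,T); (F,T,F); (F,T,T)} — 4.
  x5=T, x4=F: remaining (x1,x2,x3) ∈ {(F,F,F); (T,F,F)} — 2.
  x5=F, x4=T: remaining (x1,x2,x3) ∈ {(F,T,T); (T,T,T)} — 2.
  x5=F, x4=F: remaining (x1,x2,x3) ∈ {(F,F,T)} — 1.
Total: 4 + 2 + 2 + 1 = 9.

9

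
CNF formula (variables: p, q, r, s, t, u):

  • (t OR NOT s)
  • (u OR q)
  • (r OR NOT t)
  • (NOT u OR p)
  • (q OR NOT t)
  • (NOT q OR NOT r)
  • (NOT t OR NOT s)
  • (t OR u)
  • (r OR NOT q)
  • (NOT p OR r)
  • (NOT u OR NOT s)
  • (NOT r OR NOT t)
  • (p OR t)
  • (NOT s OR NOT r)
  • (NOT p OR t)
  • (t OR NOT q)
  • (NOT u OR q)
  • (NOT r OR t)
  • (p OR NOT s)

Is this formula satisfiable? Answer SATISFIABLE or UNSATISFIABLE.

t = True:
  propagation gives r=True; an empty clause results — contradiction.
t = False:
  propagation gives s=False, u=True, p=True; an empty clause results — contradiction.
Every branch closes, so no satisfying assignment exists.

UNSATISFIABLE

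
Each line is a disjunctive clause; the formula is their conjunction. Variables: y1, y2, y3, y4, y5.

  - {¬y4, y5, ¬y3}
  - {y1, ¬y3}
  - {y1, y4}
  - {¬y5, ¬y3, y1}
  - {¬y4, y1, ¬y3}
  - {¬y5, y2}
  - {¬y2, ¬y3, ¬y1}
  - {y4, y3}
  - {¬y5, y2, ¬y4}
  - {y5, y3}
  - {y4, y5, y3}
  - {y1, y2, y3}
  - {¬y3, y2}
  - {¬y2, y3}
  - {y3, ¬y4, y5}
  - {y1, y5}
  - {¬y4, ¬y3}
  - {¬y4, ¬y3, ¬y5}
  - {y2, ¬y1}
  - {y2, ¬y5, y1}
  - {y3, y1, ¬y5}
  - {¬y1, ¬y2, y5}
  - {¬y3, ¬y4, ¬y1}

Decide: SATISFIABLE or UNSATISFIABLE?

UNSATISFIABLE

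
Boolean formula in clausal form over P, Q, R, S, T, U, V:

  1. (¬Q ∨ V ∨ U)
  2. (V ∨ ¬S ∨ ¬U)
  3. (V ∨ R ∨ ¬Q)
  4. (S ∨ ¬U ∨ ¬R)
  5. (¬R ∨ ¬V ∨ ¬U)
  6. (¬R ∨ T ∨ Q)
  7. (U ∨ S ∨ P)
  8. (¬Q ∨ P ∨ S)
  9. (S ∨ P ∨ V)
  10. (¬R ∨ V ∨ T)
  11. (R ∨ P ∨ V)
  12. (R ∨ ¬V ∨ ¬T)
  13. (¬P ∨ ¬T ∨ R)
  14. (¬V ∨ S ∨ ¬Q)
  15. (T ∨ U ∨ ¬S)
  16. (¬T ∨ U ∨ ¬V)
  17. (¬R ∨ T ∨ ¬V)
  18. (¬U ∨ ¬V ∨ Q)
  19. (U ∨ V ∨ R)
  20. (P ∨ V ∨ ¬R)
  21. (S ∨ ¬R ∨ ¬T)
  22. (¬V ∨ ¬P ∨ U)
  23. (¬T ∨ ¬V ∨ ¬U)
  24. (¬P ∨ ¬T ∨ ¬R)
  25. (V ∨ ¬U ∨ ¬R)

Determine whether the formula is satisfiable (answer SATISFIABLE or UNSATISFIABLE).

SATISFIABLE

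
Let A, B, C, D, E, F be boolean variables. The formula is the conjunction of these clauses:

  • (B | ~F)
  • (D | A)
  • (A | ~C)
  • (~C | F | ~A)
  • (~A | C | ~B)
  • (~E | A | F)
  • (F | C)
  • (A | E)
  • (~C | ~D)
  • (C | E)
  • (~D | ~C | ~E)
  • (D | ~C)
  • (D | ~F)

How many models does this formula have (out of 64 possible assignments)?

Satisfying assignments:
  A=F B=T C=F D=T E=T F=T
Count: 1.

1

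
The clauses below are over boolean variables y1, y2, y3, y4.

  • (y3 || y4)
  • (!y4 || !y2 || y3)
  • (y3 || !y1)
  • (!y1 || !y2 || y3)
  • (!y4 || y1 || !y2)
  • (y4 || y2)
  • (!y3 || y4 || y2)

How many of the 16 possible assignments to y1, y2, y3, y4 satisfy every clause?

6

The models are:
  y1=0 y2=0 y3=0 y4=1
  y1=0 y2=0 y3=1 y4=1
  y1=0 y2=1 y3=1 y4=0
  y1=1 y2=0 y3=1 y4=1
  y1=1 y2=1 y3=1 y4=0
  y1=1 y2=1 y3=1 y4=1
That's 6 in total.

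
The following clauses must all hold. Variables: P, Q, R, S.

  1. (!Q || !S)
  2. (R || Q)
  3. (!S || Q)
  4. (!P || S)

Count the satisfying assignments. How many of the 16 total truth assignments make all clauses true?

The models are:
  P=F Q=F R=T S=F
  P=F Q=T R=F S=F
  P=F Q=T R=T S=F
Count: 3.

3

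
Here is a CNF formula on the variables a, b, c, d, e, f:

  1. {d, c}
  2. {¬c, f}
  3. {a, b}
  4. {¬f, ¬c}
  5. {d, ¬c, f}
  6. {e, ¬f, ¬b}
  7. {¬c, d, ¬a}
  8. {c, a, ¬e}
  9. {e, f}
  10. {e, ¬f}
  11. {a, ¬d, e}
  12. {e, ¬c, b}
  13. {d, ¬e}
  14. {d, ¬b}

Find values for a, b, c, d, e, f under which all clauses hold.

Try a = True.
Set b = True and propagate.
  then d is forced to True.
Branch on c: take c = False.
The remaining clauses are satisfied by e = True, f = False.
Every clause has at least one true literal under this assignment.

a=T, b=T, c=F, d=T, e=T, f=F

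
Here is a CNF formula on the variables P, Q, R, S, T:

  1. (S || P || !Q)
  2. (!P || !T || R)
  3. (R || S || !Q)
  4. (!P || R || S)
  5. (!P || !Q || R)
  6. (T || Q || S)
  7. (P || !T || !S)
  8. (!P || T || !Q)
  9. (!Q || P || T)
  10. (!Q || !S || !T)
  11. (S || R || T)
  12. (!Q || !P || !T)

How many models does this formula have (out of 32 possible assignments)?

Satisfying assignments:
  P=0 Q=0 R=0 S=0 T=1
  P=0 Q=0 R=0 S=1 T=0
  P=0 Q=0 R=1 S=0 T=1
  P=0 Q=0 R=1 S=1 T=0
  P=1 Q=0 R=0 S=1 T=0
  P=1 Q=0 R=1 S=0 T=1
  P=1 Q=0 R=1 S=1 T=0
  P=1 Q=0 R=1 S=1 T=1
That's 8 in total.

8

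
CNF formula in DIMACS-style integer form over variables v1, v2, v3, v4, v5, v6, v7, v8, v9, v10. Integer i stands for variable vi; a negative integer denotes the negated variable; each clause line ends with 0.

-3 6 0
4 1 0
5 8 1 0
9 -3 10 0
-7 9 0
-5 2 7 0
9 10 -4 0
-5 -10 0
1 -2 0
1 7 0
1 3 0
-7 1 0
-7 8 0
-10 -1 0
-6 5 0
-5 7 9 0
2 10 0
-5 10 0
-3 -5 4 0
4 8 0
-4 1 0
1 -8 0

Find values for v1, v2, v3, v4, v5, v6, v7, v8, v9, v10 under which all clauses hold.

v1=True, v2=True, v3=False, v4=True, v5=False, v6=False, v7=False, v8=False, v9=True, v10=False

v9 occurs only positively in the remaining clauses — set v9 = True.
Set v1 = True and propagate.
  then v10 is forced to False.
  then v2 is forced to True.
  then v5 is forced to False.
  then v6 is forced to False.
  then v3 is forced to False.
The remaining clauses are satisfied by v4 = True, v7 = False, v8 = False.
Every clause has at least one true literal under this assignment.
Check each clause:
  1. (~v3 \/ v6) — ~v3 is true.
  2. (v4 \/ v1) — v1 is true.
  3. (v1 \/ v5 \/ v8) — v1 is true.
  4. (~v3 \/ v9 \/ v10) — v9 is true.
  5. (v9 \/ ~v7) — ~v7 is true.
  6. (v7 \/ v2 \/ ~v5) — v2 is true.
  7. (~v4 \/ v10 \/ v9) — v9 is true.
  8. (~v10 \/ ~v5) — ~v5 is true.
  9. (v1 \/ ~v2) — v1 is true.
  10. (v7 \/ v1) — v1 is true.
  11. (v3 \/ v1) — v1 is true.
  12. (v1 \/ ~v7) — ~v7 is true.
  13. (~v7 \/ v8) — ~v7 is true.
  14. (~v10 \/ ~v1) — ~v10 is true.
  15. (v5 \/ ~v6) — ~v6 is true.
  16. (v9 \/ v7 \/ ~v5) — v9 is true.
  17. (v2 \/ v10) — v2 is true.
  18. (~v5 \/ v10) — ~v5 is true.
  19. (~v5 \/ v4 \/ ~v3) — ~v5 is true.
  20. (v4 \/ v8) — v4 is true.
  21. (v1 \/ ~v4) — v1 is true.
  22. (~v8 \/ v1) — ~v8 is true.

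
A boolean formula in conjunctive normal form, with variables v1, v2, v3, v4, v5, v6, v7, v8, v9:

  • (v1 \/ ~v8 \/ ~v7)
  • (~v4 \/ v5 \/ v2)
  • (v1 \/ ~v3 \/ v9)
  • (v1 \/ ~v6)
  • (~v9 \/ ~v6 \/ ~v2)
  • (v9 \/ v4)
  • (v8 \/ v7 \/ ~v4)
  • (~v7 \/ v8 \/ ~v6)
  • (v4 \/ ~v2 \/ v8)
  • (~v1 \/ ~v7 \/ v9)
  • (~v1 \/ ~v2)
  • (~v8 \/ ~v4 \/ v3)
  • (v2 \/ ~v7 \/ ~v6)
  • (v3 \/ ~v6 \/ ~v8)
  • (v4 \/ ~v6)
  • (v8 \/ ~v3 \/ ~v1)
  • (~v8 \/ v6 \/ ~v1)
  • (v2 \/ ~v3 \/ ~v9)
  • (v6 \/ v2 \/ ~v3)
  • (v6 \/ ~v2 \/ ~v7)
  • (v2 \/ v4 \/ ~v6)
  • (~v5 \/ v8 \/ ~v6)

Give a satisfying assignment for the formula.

Branch on v1: take v1 = False.
  then v6 is forced to False.
Try v2 = True.
  then v7 is forced to False.
Try v3 = True.
  then v9 is forced to True.
The remaining clauses are satisfied by v4 = False, v5 = False, v8 = True.
Every clause has at least one true literal under this assignment.

v1 = False, v2 = True, v3 = True, v4 = False, v5 = False, v6 = False, v7 = False, v8 = True, v9 = True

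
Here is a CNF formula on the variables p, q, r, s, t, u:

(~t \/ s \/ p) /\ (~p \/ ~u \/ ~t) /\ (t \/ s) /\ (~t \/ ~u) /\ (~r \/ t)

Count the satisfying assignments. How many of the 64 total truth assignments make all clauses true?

Split on t, then p.
  t=T, p=T: forces u=F; q, r, s free → 2^3 = 8.
  t=T, p=F: remaining (q,r,s,u) ∈ {(F,F,T,F); (F,T,T,F); (T,F,T,F); (T,T,T,F)} — 4.
  t=F, p=T: remaining (q,r,s,u) ∈ {(F,F,T,F); (F,F,T,T); (T,F,T,F); (T,F,T,T)} — 4.
  t=F, p=F: remaining (q,r,s,u) ∈ {(F,F,T,F); (F,F,T,T); (T,F,T,F); (T,F,T,T)} — 4.
Total: 8 + 4 + 4 + 4 = 20.

20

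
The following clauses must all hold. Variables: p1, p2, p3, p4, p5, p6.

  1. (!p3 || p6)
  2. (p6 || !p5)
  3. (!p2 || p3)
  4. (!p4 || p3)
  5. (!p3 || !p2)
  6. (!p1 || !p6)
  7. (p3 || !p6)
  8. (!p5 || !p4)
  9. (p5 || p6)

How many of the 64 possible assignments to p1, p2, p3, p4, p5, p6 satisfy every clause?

3

The models are:
  p1=0 p2=0 p3=1 p4=0 p5=0 p6=1
  p1=0 p2=0 p3=1 p4=0 p5=1 p6=1
  p1=0 p2=0 p3=1 p4=1 p5=0 p6=1
Count: 3.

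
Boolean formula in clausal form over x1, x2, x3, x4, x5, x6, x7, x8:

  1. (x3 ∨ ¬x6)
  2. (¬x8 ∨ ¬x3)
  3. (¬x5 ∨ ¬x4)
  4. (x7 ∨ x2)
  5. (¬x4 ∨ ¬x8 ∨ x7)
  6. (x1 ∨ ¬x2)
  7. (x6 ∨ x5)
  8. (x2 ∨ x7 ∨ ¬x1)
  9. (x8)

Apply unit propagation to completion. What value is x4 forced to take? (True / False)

(x8) is a unit clause: x8 = True.
In (¬x8 ∨ ¬x3), ¬x8 is now false; ¬x3 must hold, so x3 = False.
(¬x6 ∨ x3) with x3 = False leaves only ¬x6, so x6 = False.
(x5 ∨ x6) with x6 = False leaves only x5, so x5 = True.
(¬x4 ∨ ¬x5): since x5 = True, the clause reduces to (¬x4). x4 = False.

False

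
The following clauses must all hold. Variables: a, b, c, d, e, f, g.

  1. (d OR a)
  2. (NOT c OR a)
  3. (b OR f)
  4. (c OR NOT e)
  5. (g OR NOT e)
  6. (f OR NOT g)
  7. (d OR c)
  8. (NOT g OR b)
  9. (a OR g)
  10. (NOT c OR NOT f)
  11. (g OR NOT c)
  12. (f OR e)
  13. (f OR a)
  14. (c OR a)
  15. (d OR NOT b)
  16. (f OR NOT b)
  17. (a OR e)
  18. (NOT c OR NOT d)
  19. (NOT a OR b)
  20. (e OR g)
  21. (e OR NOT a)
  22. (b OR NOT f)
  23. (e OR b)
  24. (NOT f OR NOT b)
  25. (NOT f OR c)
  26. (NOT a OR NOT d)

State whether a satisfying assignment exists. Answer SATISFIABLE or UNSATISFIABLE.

a = True:
  propagation gives b=True, d=True; an empty clause results — contradiction.
a = False:
  propagation gives d=True, c=False; an empty clause results — contradiction.
Every branch closes, so no satisfying assignment exists.

UNSATISFIABLE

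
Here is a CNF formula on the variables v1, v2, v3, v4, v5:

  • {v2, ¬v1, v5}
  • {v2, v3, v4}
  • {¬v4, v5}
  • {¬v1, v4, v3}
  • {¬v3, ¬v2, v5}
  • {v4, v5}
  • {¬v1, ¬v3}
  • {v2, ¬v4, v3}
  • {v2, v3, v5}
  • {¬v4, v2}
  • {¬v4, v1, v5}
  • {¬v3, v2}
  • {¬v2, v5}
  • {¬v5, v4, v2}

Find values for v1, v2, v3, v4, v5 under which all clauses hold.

v1 = False, v2 = True, v3 = False, v4 = False, v5 = True

Check each clause:
  1. {v2, v5, ¬v1} — v2 is true.
  2. {v3, v2, v4} — v2 is true.
  3. {v5, ¬v4} — ¬v4 is true.
  4. {v3, ¬v1, v4} — ¬v1 is true.
  5. {v5, ¬v2, ¬v3} — v5 is true.
  6. {v5, v4} — v5 is true.
  7. {¬v3, ¬v1} — ¬v3 is true.
  8. {v3, ¬v4, v2} — v2 is true.
  9. {v2, v5, v3} — v2 is true.
  10. {v2, ¬v4} — v2 is true.
  11. {¬v4, v5, v1} — ¬v4 is true.
  12. {v2, ¬v3} — v2 is true.
  13. {¬v2, v5} — v5 is true.
  14. {¬v5, v4, v2} — v2 is true.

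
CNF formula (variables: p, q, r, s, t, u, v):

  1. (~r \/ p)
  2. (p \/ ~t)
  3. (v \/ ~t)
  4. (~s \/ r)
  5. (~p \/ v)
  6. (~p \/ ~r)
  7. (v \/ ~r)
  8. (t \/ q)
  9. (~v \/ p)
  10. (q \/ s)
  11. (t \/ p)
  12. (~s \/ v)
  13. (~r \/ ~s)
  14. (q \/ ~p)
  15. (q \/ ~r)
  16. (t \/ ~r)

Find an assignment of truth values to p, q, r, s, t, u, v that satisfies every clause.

p=1, q=1, r=0, s=0, t=1, u=0, v=1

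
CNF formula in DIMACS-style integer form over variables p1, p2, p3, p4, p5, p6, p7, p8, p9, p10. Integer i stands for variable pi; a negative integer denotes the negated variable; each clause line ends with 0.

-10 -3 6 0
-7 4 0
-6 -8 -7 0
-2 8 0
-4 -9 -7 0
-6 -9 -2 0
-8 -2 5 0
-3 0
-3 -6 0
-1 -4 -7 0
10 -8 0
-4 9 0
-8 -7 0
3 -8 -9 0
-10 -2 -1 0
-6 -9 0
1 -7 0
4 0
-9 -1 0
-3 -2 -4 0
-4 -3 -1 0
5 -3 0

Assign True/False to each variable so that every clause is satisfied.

p1=0, p2=0, p3=0, p4=1, p5=0, p6=0, p7=0, p8=0, p9=1, p10=1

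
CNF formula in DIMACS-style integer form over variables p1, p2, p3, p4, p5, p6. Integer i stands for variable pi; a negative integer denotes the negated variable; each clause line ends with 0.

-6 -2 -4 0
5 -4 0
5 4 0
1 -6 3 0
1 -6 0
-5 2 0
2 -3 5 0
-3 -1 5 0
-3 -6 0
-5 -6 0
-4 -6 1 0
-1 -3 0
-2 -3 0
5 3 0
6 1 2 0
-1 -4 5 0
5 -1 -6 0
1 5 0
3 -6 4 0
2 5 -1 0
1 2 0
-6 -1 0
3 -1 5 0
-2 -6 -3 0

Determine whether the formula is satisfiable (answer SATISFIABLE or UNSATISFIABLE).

SATISFIABLE

Branch on p1: take p1 = False.
  then p6 is forced to False.
  then p2 is forced to True.
  then p3 is forced to False.
  then p5 is forced to True.
p4 is now unconstrained; take p4 = True.
So p1 = False, p2 = True, p3 = False, p4 = True, p5 = True, p6 = False is a satisfying assignment.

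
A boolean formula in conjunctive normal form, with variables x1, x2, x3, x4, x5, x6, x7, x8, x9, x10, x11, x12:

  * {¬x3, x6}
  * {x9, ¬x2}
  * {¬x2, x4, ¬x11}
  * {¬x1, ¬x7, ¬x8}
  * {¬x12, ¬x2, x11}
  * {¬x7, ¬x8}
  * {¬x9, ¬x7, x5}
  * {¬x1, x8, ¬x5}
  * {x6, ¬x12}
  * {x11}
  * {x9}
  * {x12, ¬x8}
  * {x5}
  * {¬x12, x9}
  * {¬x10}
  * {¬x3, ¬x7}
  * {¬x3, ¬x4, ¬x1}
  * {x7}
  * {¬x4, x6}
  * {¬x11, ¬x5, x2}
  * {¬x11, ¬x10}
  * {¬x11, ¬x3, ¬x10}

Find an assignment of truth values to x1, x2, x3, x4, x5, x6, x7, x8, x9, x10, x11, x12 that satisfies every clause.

x1=False, x2=True, x3=False, x4=True, x5=True, x6=True, x7=True, x8=False, x9=True, x10=False, x11=True, x12=False

Unit propagation: (x11) forces x11 = True.
Unit propagation: (x9) forces x9 = True.
(x5) is a unit clause, so x5 = True.
The clause (¬x10) is unit: x10 must be False.
Unit propagation: (x7) forces x7 = True.
The clause (¬x8) is unit: x8 must be False.
Unit propagation: (¬x1) forces x1 = False.
Unit propagation: (¬x3) forces x3 = False.
The clause (x2) is unit: x2 must be True.
The clause (x4) is unit: x4 must be True.
(x6) is a unit clause, so x6 = True.
x12 is now unconstrained; take x12 = False.
Every clause has at least one true literal under this assignment.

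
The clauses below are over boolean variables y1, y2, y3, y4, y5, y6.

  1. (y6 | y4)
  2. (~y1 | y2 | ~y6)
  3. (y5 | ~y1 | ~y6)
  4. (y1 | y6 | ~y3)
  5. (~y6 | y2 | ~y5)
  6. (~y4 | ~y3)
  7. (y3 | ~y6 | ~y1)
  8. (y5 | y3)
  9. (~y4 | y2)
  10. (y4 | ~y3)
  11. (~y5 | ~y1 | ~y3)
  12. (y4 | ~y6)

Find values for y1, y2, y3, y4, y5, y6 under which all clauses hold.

y1=True, y2=True, y3=False, y4=True, y5=True, y6=False

Check each clause:
  1. (y6 | y4) — y4 is true.
  2. (~y1 | y2 | ~y6) — y2 is true.
  3. (~y1 | ~y6 | y5) — ~y6 is true.
  4. (~y3 | y6 | y1) — y1 is true.
  5. (~y6 | ~y5 | y2) — ~y6 is true.
  6. (~y4 | ~y3) — ~y3 is true.
  7. (~y1 | ~y6 | y3) — ~y6 is true.
  8. (y3 | y5) — y5 is true.
  9. (y2 | ~y4) — y2 is true.
  10. (y4 | ~y3) — y4 is true.
  11. (~y3 | ~y5 | ~y1) — ~y3 is true.
  12. (y4 | ~y6) — ~y6 is true.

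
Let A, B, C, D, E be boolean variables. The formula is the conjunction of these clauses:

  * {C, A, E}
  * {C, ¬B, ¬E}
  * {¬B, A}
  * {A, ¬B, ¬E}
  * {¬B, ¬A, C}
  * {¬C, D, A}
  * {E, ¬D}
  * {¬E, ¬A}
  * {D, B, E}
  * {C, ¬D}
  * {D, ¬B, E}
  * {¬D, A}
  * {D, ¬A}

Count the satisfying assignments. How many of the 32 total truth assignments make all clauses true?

1

The models are:
  A=0 B=0 C=0 D=0 E=1
That's 1 in total.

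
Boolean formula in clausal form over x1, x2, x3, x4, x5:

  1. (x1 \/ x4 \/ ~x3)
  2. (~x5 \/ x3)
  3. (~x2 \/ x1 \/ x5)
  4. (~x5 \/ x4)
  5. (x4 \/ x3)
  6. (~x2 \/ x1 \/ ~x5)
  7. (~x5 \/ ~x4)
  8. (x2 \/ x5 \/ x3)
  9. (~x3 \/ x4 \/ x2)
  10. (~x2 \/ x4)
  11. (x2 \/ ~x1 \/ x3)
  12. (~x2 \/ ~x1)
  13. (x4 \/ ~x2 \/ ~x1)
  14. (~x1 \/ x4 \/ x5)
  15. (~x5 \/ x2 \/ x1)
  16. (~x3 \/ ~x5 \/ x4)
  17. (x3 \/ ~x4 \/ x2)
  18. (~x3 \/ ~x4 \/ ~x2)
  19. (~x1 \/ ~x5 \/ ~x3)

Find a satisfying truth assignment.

x1=T, x2=F, x3=T, x4=T, x5=F

Set x1 = True and propagate.
  then x2 is forced to False.
  then x3 is forced to True.
  then x4 is forced to True.
  then x5 is forced to False.
Check each clause:
  1. (x4 \/ ~x3 \/ x1) — x1 is true.
  2. (x3 \/ ~x5) — x3 is true.
  3. (x1 \/ ~x2 \/ x5) — x1 is true.
  4. (x4 \/ ~x5) — ~x5 is true.
  5. (x3 \/ x4) — x3 is true.
  6. (~x5 \/ x1 \/ ~x2) — x1 is true.
  7. (~x4 \/ ~x5) — ~x5 is true.
  8. (x2 \/ x5 \/ x3) — x3 is true.
  9. (~x3 \/ x2 \/ x4) — x4 is true.
  10. (x4 \/ ~x2) — x4 is true.
  11. (x2 \/ x3 \/ ~x1) — x3 is true.
  12. (~x1 \/ ~x2) — ~x2 is true.
  13. (~x2 \/ x4 \/ ~x1) — x4 is true.
  14. (x4 \/ x5 \/ ~x1) — x4 is true.
  15. (x1 \/ x2 \/ ~x5) — x1 is true.
  16. (~x5 \/ x4 \/ ~x3) — ~x5 is true.
  17. (x2 \/ ~x4 \/ x3) — x3 is true.
  18. (~x2 \/ ~x4 \/ ~x3) — ~x2 is true.
  19. (~x3 \/ ~x1 \/ ~x5) — ~x5 is true.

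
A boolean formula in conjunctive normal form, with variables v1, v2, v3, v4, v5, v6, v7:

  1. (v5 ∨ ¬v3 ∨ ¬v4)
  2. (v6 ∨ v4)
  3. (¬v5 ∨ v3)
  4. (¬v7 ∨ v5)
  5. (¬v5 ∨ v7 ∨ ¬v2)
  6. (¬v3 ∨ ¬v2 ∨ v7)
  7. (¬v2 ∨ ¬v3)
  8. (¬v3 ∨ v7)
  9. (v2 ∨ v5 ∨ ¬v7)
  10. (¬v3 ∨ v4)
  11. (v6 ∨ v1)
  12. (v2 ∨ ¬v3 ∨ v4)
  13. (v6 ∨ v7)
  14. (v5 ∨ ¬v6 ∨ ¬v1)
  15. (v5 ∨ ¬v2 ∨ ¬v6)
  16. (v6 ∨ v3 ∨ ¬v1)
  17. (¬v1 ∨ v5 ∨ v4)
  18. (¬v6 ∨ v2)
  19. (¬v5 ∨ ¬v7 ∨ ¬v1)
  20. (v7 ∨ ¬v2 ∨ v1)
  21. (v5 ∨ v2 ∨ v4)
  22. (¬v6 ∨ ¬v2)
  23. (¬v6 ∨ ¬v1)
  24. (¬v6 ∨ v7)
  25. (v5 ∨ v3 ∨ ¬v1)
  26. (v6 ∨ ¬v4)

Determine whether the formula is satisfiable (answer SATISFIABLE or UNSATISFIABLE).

v5 = True:
  propagation gives v3=True, v2=False, v7=True, v4=True; an empty clause results — contradiction.
v5 = False:
  propagation gives v7=False, v3=False, v6=True; an empty clause results — contradiction.
Every branch closes, so no satisfying assignment exists.

UNSATISFIABLE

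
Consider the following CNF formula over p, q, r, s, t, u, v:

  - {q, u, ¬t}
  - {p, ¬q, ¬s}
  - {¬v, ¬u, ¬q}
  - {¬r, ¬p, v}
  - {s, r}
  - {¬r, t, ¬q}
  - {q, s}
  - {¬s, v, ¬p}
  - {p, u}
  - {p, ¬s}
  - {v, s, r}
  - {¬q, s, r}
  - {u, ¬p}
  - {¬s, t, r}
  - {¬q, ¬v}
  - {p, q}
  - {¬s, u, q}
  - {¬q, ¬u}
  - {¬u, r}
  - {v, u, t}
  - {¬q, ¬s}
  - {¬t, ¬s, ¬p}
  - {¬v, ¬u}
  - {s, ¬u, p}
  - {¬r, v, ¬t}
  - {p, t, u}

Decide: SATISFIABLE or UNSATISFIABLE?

UNSATISFIABLE

s = True:
  propagation gives p=True, v=True, u=True; an empty clause results — contradiction.
s = False:
  propagation gives r=True, q=True, t=True, v=False; an empty clause results — contradiction.
Every branch closes, so no satisfying assignment exists.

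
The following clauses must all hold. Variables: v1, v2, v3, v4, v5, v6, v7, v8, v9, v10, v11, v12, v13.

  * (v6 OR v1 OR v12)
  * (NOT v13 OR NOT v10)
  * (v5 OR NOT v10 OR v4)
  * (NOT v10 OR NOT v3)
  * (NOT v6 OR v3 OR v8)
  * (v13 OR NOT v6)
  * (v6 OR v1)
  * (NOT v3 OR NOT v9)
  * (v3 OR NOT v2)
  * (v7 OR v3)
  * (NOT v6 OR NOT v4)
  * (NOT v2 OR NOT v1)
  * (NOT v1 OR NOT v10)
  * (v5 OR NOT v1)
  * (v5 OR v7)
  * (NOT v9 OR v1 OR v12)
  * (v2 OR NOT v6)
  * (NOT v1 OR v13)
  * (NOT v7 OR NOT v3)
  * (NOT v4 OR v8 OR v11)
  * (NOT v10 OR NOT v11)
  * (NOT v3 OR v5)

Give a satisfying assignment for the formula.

v1=T, v2=F, v3=F, v4=F, v5=T, v6=F, v7=T, v8=T, v9=F, v10=F, v11=F, v12=T, v13=T

v5 occurs only positively in the remaining clauses — set v5 = True.
Pure literal: v8 appears only positively; assign v8 = True.
Try v1 = True.
  then v2 is forced to False.
  then v10 is forced to False.
  then v6 is forced to False.
  then v13 is forced to True.
Branch on v3: take v3 = False.
  then v7 is forced to True.
v4, v9, v11, v12 are now unconstrained; take v4 = False, v9 = False, v11 = False, v12 = True.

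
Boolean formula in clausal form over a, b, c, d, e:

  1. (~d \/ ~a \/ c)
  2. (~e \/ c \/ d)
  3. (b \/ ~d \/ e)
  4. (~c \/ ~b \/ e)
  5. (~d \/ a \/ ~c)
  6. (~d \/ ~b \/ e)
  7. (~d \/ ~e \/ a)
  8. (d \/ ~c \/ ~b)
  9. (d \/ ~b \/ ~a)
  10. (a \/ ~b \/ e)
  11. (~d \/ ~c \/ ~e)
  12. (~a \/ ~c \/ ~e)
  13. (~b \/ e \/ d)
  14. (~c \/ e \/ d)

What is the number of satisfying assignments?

The models are:
  a=0 b=0 c=0 d=0 e=0
  a=0 b=0 c=1 d=0 e=1
  a=1 b=0 c=0 d=0 e=0
Count: 3.

3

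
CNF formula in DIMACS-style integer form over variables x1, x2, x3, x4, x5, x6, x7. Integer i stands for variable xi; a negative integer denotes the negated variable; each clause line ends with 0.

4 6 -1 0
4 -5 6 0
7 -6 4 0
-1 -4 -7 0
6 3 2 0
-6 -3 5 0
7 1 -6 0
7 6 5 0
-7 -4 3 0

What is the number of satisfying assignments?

33

Split on x6, then x4.
  x6=1, x4=1: x2 free; 4 ways for (x1,x3,x5,x7) × 2^1 = 8.
  x6=1, x4=0: x1, x2 free; 3 ways for (x3,x5,x7) × 2^2 = 12.
  x6=0, x4=1: 10 of the 32 assignments to (x1,x2,x3,x5,x7) work.
  x6=0, x4=0: remaining (x1,x2,x3,x5,x7) ∈ {(0,0,1,0,1); (0,1,0,0,1); (0,1,1,0,1)} — 3.
Total: 8 + 12 + 10 + 3 = 33.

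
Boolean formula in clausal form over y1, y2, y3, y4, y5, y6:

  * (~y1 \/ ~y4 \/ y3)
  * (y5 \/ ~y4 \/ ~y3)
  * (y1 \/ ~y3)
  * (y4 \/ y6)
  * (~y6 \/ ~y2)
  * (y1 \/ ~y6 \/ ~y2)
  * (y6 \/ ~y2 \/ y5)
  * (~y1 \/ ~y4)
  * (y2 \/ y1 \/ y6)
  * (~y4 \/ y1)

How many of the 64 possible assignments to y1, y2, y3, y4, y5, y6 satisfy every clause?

6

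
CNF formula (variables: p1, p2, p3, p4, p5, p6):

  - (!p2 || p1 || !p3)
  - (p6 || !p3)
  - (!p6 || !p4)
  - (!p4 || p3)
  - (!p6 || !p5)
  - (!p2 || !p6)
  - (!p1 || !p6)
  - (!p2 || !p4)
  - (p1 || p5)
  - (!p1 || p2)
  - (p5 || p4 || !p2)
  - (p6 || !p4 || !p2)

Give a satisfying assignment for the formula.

Branch on p1: take p1 = True.
  then p6 is forced to False.
  then p3 is forced to False.
  then p4 is forced to False.
  then p2 is forced to True.
  then p5 is forced to True.
Every clause has at least one true literal under this assignment.

p1=True, p2=True, p3=False, p4=False, p5=True, p6=False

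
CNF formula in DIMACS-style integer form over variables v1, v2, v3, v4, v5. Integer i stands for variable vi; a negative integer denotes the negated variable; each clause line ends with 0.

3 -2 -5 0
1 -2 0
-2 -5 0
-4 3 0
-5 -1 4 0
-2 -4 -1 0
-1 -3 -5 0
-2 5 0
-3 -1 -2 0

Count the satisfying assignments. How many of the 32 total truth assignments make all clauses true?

9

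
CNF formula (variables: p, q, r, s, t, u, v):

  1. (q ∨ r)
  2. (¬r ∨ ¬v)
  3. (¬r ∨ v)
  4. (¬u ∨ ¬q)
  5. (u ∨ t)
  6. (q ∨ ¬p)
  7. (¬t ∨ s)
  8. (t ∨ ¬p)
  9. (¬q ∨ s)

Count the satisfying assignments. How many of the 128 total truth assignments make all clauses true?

The models are:
  p=F q=T r=F s=T t=T u=F v=F
  p=F q=T r=F s=T t=T u=F v=T
  p=T q=T r=F s=T t=T u=F v=F
  p=T q=T r=F s=T t=T u=F v=T
Count: 4.

4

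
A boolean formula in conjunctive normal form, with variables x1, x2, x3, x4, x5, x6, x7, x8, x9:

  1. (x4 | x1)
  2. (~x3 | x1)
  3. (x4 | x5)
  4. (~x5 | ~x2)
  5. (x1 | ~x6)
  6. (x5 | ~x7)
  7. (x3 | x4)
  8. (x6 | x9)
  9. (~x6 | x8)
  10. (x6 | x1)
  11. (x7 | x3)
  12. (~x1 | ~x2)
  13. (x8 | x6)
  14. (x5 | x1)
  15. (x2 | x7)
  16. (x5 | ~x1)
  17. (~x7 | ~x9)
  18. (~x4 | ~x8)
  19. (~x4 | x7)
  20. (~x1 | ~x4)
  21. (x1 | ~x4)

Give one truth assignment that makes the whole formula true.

x1 = True, x2 = False, x3 = True, x4 = False, x5 = True, x6 = True, x7 = True, x8 = True, x9 = False

Check each clause:
  1. (x4 | x1) — x1 is true.
  2. (x1 | ~x3) — x1 is true.
  3. (x4 | x5) — x5 is true.
  4. (~x5 | ~x2) — ~x2 is true.
  5. (~x6 | x1) — x1 is true.
  6. (~x7 | x5) — x5 is true.
  7. (x4 | x3) — x3 is true.
  8. (x9 | x6) — x6 is true.
  9. (~x6 | x8) — x8 is true.
  10. (x1 | x6) — x1 is true.
  11. (x7 | x3) — x3 is true.
  12. (~x2 | ~x1) — ~x2 is true.
  13. (x8 | x6) — x8 is true.
  14. (x1 | x5) — x1 is true.
  15. (x2 | x7) — x7 is true.
  16. (~x1 | x5) — x5 is true.
  17. (~x9 | ~x7) — ~x9 is true.
  18. (~x8 | ~x4) — ~x4 is true.
  19. (x7 | ~x4) — ~x4 is true.
  20. (~x1 | ~x4) — ~x4 is true.
  21. (x1 | ~x4) — x1 is true.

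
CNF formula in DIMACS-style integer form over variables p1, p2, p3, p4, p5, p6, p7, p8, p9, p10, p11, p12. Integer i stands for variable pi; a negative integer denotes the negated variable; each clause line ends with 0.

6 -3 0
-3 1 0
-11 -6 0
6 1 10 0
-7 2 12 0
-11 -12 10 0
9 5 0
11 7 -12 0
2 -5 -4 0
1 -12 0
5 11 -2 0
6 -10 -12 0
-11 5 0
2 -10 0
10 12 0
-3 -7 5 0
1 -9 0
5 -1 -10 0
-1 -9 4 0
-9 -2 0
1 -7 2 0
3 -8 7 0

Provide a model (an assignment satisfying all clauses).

p1 = True, p2 = True, p3 = True, p4 = True, p5 = True, p6 = True, p7 = True, p8 = True, p9 = False, p10 = True, p11 = False, p12 = False

Check each clause:
  1. (p6 \/ ~p3) — p6 is true.
  2. (~p3 \/ p1) — p1 is true.
  3. (~p11 \/ ~p6) — ~p11 is true.
  4. (p1 \/ p10 \/ p6) — p1 is true.
  5. (p12 \/ ~p7 \/ p2) — p2 is true.
  6. (p10 \/ ~p12 \/ ~p11) — p10 is true.
  7. (p9 \/ p5) — p5 is true.
  8. (p7 \/ p11 \/ ~p12) — ~p12 is true.
  9. (~p5 \/ p2 \/ ~p4) — p2 is true.
  10. (~p12 \/ p1) — p1 is true.
  11. (p5 \/ ~p2 \/ p11) — p5 is true.
  12. (~p12 \/ p6 \/ ~p10) — ~p12 is true.
  13. (p5 \/ ~p11) — p5 is true.
  14. (~p10 \/ p2) — p2 is true.
  15. (p10 \/ p12) — p10 is true.
  16. (~p3 \/ ~p7 \/ p5) — p5 is true.
  17. (~p9 \/ p1) — p1 is true.
  18. (~p10 \/ p5 \/ ~p1) — p5 is true.
  19. (~p1 \/ p4 \/ ~p9) — p4 is true.
  20. (~p9 \/ ~p2) — ~p9 is true.
  21. (~p7 \/ p2 \/ p1) — p2 is true.
  22. (p3 \/ p7 \/ ~p8) — p3 is true.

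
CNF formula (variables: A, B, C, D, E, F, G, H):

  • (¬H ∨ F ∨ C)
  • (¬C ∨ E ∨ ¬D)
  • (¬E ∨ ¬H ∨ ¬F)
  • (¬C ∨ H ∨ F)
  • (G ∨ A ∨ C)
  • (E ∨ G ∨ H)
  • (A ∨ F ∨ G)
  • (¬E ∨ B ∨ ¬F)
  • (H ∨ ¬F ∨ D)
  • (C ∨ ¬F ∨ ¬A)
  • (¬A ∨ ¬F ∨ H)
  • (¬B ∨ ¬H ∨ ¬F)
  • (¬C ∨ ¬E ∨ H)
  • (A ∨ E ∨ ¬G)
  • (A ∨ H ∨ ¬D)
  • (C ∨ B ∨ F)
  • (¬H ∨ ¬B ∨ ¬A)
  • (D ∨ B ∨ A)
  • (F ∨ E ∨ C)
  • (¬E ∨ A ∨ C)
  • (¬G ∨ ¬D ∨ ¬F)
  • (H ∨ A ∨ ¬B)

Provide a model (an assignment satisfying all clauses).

Branch on A: take A = True.
Set B = False and propagate.
The remaining clauses are satisfied by C = True, D = False, E = True, F = False, G = False, H = True.
Every clause has at least one true literal under this assignment.

A=True, B=False, C=True, D=False, E=True, F=False, G=False, H=True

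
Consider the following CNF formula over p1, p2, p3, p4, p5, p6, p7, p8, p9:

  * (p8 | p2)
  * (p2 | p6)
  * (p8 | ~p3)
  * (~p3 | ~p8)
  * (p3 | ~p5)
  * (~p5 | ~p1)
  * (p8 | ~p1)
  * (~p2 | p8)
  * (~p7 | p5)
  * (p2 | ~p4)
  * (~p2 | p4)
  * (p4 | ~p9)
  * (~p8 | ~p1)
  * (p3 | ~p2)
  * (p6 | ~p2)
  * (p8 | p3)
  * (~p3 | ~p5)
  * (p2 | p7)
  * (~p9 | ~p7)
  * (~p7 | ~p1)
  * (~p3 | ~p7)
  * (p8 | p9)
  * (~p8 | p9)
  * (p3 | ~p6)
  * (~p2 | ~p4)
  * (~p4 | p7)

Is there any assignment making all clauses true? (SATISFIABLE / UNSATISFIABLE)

p2 = True:
  propagation gives p8=True, p3=False; an empty clause results — contradiction.
p2 = False:
  propagation gives p8=True, p6=True, p3=False; an empty clause results — contradiction.
Every branch closes, so no satisfying assignment exists.

UNSATISFIABLE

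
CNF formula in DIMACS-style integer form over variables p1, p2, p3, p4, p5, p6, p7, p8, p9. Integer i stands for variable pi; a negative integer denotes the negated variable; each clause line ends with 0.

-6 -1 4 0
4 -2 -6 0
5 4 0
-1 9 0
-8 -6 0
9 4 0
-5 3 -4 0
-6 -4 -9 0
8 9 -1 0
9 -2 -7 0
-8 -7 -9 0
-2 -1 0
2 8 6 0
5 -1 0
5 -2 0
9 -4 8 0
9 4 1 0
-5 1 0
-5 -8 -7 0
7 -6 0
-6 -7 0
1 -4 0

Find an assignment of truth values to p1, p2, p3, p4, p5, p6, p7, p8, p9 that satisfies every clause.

p1=1, p2=0, p3=0, p4=0, p5=1, p6=0, p7=0, p8=1, p9=1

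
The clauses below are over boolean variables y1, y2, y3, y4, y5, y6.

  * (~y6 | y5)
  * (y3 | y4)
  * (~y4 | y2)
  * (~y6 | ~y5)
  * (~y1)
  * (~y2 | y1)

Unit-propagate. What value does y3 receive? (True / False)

(~y1) is a unit clause: y1 = False.
(y1 | ~y2): since y1 = False, the clause reduces to (~y2). y2 = False.
In (y2 | ~y4), y2 is now false; ~y4 must hold, so y4 = False.
In (y3 | y4), y4 is now false; y3 must hold, so y3 = True.

True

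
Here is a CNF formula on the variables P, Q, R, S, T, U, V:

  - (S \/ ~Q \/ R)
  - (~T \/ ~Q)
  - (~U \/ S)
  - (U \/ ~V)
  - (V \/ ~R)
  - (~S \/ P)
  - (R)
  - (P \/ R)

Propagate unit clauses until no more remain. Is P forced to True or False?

True

Unit clause (R) sets R = True.
(V \/ ~R): since R = True, the clause reduces to (V). V = True.
In (~V \/ U), ~V is now false; U must hold, so U = True.
From (S \/ ~U) and U = True: S = True.
(P \/ ~S) with S = True leaves only P, so P = True.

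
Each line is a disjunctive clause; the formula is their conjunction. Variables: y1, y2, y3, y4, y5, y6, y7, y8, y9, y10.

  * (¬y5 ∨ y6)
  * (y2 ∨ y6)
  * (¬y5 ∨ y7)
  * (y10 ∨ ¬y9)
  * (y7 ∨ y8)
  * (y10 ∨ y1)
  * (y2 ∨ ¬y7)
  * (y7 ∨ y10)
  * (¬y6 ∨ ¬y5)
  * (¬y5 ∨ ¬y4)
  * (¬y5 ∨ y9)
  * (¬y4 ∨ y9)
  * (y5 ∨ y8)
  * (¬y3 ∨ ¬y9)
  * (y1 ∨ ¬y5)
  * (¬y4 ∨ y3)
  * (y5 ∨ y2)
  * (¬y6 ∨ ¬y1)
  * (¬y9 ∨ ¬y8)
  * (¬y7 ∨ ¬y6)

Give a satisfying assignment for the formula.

y1=F, y2=T, y3=T, y4=F, y5=F, y6=F, y7=T, y8=T, y9=F, y10=T

Check each clause:
  1. (y6 ∨ ¬y5) — ¬y5 is true.
  2. (y2 ∨ y6) — y2 is true.
  3. (y7 ∨ ¬y5) — ¬y5 is true.
  4. (¬y9 ∨ y10) — y10 is true.
  5. (y8 ∨ y7) — y8 is true.
  6. (y10 ∨ y1) — y10 is true.
  7. (¬y7 ∨ y2) — y2 is true.
  8. (y7 ∨ y10) — y10 is true.
  9. (¬y5 ∨ ¬y6) — ¬y6 is true.
  10. (¬y4 ∨ ¬y5) — ¬y5 is true.
  11. (¬y5 ∨ y9) — ¬y5 is true.
  12. (y9 ∨ ¬y4) — ¬y4 is true.
  13. (y5 ∨ y8) — y8 is true.
  14. (¬y9 ∨ ¬y3) — ¬y9 is true.
  15. (y1 ∨ ¬y5) — ¬y5 is true.
  16. (y3 ∨ ¬y4) — y3 is true.
  17. (y2 ∨ y5) — y2 is true.
  18. (¬y6 ∨ ¬y1) — ¬y6 is true.
  19. (¬y8 ∨ ¬y9) — ¬y9 is true.
  20. (¬y7 ∨ ¬y6) — ¬y6 is true.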